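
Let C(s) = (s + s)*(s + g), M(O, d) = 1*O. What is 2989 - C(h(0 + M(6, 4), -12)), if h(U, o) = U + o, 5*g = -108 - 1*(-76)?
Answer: 14201/5 ≈ 2840.2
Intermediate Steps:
M(O, d) = O
g = -32/5 (g = (-108 - 1*(-76))/5 = (-108 + 76)/5 = (1/5)*(-32) = -32/5 ≈ -6.4000)
C(s) = 2*s*(-32/5 + s) (C(s) = (s + s)*(s - 32/5) = (2*s)*(-32/5 + s) = 2*s*(-32/5 + s))
2989 - C(h(0 + M(6, 4), -12)) = 2989 - 2*((0 + 6) - 12)*(-32 + 5*((0 + 6) - 12))/5 = 2989 - 2*(6 - 12)*(-32 + 5*(6 - 12))/5 = 2989 - 2*(-6)*(-32 + 5*(-6))/5 = 2989 - 2*(-6)*(-32 - 30)/5 = 2989 - 2*(-6)*(-62)/5 = 2989 - 1*744/5 = 2989 - 744/5 = 14201/5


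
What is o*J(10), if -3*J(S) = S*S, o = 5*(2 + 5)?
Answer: -3500/3 ≈ -1166.7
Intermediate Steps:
o = 35 (o = 5*7 = 35)
J(S) = -S²/3 (J(S) = -S*S/3 = -S²/3)
o*J(10) = 35*(-⅓*10²) = 35*(-⅓*100) = 35*(-100/3) = -3500/3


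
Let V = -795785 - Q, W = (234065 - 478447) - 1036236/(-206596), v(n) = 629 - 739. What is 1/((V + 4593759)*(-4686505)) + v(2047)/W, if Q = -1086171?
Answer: 130044573880745055891/288908188952792947260275 ≈ 0.00045012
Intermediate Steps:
v(n) = -110
W = -12621826859/51649 (W = -244382 - 1036236*(-1/206596) = -244382 + 259059/51649 = -12621826859/51649 ≈ -2.4438e+5)
V = 290386 (V = -795785 - 1*(-1086171) = -795785 + 1086171 = 290386)
1/((V + 4593759)*(-4686505)) + v(2047)/W = 1/((290386 + 4593759)*(-4686505)) - 110/(-12621826859/51649) = -1/4686505/4884145 - 110*(-51649/12621826859) = (1/4884145)*(-1/4686505) + 5681390/12621826859 = -1/22889569963225 + 5681390/12621826859 = 130044573880745055891/288908188952792947260275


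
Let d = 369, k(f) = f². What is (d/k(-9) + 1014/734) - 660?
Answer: -2160370/3303 ≈ -654.06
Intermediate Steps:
(d/k(-9) + 1014/734) - 660 = (369/((-9)²) + 1014/734) - 660 = (369/81 + 1014*(1/734)) - 660 = (369*(1/81) + 507/367) - 660 = (41/9 + 507/367) - 660 = 19610/3303 - 660 = -2160370/3303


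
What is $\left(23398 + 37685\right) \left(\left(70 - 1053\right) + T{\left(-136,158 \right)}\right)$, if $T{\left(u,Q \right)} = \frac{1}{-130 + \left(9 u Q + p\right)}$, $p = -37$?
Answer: $- \frac{11622170663334}{193559} \approx -6.0045 \cdot 10^{7}$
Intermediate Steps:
$T{\left(u,Q \right)} = \frac{1}{-167 + 9 Q u}$ ($T{\left(u,Q \right)} = \frac{1}{-130 + \left(9 u Q - 37\right)} = \frac{1}{-130 + \left(9 Q u - 37\right)} = \frac{1}{-130 + \left(-37 + 9 Q u\right)} = \frac{1}{-167 + 9 Q u}$)
$\left(23398 + 37685\right) \left(\left(70 - 1053\right) + T{\left(-136,158 \right)}\right) = \left(23398 + 37685\right) \left(\left(70 - 1053\right) + \frac{1}{-167 + 9 \cdot 158 \left(-136\right)}\right) = 61083 \left(\left(70 - 1053\right) + \frac{1}{-167 - 193392}\right) = 61083 \left(-983 + \frac{1}{-193559}\right) = 61083 \left(-983 - \frac{1}{193559}\right) = 61083 \left(- \frac{190268498}{193559}\right) = - \frac{11622170663334}{193559}$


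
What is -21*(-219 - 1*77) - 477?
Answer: 5739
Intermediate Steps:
-21*(-219 - 1*77) - 477 = -21*(-219 - 77) - 477 = -21*(-296) - 477 = 6216 - 477 = 5739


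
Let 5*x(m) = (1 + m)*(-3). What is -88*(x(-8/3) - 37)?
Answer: 3168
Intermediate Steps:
x(m) = -3/5 - 3*m/5 (x(m) = ((1 + m)*(-3))/5 = (-3 - 3*m)/5 = -3/5 - 3*m/5)
-88*(x(-8/3) - 37) = -88*((-3/5 - (-24)/(5*3)) - 37) = -88*((-3/5 - 3/5*(-8/3)) - 37) = -88*((-3/5 + 8/5) - 37) = -88*(1 - 37) = -88*(-36) = 3168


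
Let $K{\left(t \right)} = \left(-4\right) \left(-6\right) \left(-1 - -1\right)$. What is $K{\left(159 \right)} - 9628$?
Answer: $-9628$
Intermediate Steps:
$K{\left(t \right)} = 0$ ($K{\left(t \right)} = 24 \left(-1 + 1\right) = 24 \cdot 0 = 0$)
$K{\left(159 \right)} - 9628 = 0 - 9628 = -9628$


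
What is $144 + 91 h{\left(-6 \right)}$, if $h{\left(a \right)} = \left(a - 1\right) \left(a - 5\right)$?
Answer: $7151$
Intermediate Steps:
$h{\left(a \right)} = \left(-1 + a\right) \left(-5 + a\right)$
$144 + 91 h{\left(-6 \right)} = 144 + 91 \left(5 + \left(-6\right)^{2} - -36\right) = 144 + 91 \left(5 + 36 + 36\right) = 144 + 91 \cdot 77 = 144 + 7007 = 7151$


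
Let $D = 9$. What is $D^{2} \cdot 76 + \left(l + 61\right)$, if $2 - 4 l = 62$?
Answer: $6202$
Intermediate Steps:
$l = -15$ ($l = \frac{1}{2} - \frac{31}{2} = -15$)
$D^{2} \cdot 76 + \left(l + 61\right) = 9^{2} \cdot 76 + \left(-15 + 61\right) = 81 \cdot 76 + 46 = 6156 + 46 = 6202$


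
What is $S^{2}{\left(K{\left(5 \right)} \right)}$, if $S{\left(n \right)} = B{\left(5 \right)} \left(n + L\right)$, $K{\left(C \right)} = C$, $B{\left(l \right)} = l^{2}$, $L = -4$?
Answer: $625$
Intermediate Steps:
$S{\left(n \right)} = -100 + 25 n$ ($S{\left(n \right)} = 5^{2} \left(n - 4\right) = 25 \left(-4 + n\right) = -100 + 25 n$)
$S^{2}{\left(K{\left(5 \right)} \right)} = \left(-100 + 25 \cdot 5\right)^{2} = \left(-100 + 125\right)^{2} = 25^{2} = 625$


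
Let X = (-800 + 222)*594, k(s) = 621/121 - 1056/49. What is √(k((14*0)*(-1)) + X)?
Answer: 5*I*√81428511/77 ≈ 585.96*I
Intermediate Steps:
k(s) = -97347/5929 (k(s) = 621*(1/121) - 1056*1/49 = 621/121 - 1056/49 = -97347/5929)
X = -343332 (X = -578*594 = -343332)
√(k((14*0)*(-1)) + X) = √(-97347/5929 - 343332) = √(-2035712775/5929) = 5*I*√81428511/77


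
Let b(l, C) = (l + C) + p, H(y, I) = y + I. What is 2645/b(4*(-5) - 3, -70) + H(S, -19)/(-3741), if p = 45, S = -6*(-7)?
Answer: -1099561/19952 ≈ -55.110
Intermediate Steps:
S = 42
H(y, I) = I + y
b(l, C) = 45 + C + l (b(l, C) = (l + C) + 45 = (C + l) + 45 = 45 + C + l)
2645/b(4*(-5) - 3, -70) + H(S, -19)/(-3741) = 2645/(45 - 70 + (4*(-5) - 3)) + (-19 + 42)/(-3741) = 2645/(45 - 70 + (-20 - 3)) + 23*(-1/3741) = 2645/(45 - 70 - 23) - 23/3741 = 2645/(-48) - 23/3741 = 2645*(-1/48) - 23/3741 = -2645/48 - 23/3741 = -1099561/19952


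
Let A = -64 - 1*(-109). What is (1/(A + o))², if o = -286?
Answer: 1/58081 ≈ 1.7217e-5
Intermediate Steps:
A = 45 (A = -64 + 109 = 45)
(1/(A + o))² = (1/(45 - 286))² = (1/(-241))² = (-1/241)² = 1/58081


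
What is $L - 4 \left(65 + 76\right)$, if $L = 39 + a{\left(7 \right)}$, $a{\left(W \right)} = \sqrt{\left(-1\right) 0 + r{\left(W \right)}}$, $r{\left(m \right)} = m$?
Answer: $-525 + \sqrt{7} \approx -522.35$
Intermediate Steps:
$a{\left(W \right)} = \sqrt{W}$ ($a{\left(W \right)} = \sqrt{\left(-1\right) 0 + W} = \sqrt{0 + W} = \sqrt{W}$)
$L = 39 + \sqrt{7} \approx 41.646$
$L - 4 \left(65 + 76\right) = \left(39 + \sqrt{7}\right) - 4 \left(65 + 76\right) = \left(39 + \sqrt{7}\right) - 564 = -525 + \sqrt{7}$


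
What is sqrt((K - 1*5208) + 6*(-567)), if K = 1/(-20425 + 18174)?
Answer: I*sqrt(43626880861)/2251 ≈ 92.79*I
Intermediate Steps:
K = -1/2251 (K = 1/(-2251) = -1/2251 ≈ -0.00044425)
sqrt((K - 1*5208) + 6*(-567)) = sqrt((-1/2251 - 1*5208) + 6*(-567)) = sqrt((-1/2251 - 5208) - 3402) = sqrt(-11723209/2251 - 3402) = sqrt(-19381111/2251) = I*sqrt(43626880861)/2251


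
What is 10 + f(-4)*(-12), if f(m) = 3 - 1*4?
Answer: 22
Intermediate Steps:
f(m) = -1 (f(m) = 3 - 4 = -1)
10 + f(-4)*(-12) = 10 - 1*(-12) = 10 + 12 = 22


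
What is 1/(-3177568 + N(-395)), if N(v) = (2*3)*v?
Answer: -1/3179938 ≈ -3.1447e-7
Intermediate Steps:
N(v) = 6*v
1/(-3177568 + N(-395)) = 1/(-3177568 + 6*(-395)) = 1/(-3177568 - 2370) = 1/(-3179938) = -1/3179938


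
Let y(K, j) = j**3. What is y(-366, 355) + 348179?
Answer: 45087054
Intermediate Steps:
y(-366, 355) + 348179 = 355**3 + 348179 = 44738875 + 348179 = 45087054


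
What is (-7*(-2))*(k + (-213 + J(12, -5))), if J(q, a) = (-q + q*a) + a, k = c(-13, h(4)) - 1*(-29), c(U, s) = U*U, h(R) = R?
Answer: -1288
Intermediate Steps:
c(U, s) = U**2
k = 198 (k = (-13)**2 - 1*(-29) = 169 + 29 = 198)
J(q, a) = a - q + a*q (J(q, a) = (-q + a*q) + a = a - q + a*q)
(-7*(-2))*(k + (-213 + J(12, -5))) = (-7*(-2))*(198 + (-213 + (-5 - 1*12 - 5*12))) = 14*(198 + (-213 + (-5 - 12 - 60))) = 14*(198 + (-213 - 77)) = 14*(198 - 290) = 14*(-92) = -1288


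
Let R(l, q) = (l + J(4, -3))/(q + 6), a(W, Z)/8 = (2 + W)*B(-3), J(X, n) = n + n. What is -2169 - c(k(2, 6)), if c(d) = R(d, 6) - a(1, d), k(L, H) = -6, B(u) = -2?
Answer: -2216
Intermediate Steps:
J(X, n) = 2*n
a(W, Z) = -32 - 16*W (a(W, Z) = 8*((2 + W)*(-2)) = 8*(-4 - 2*W) = -32 - 16*W)
R(l, q) = (-6 + l)/(6 + q) (R(l, q) = (l + 2*(-3))/(q + 6) = (l - 6)/(6 + q) = (-6 + l)/(6 + q))
c(d) = 95/2 + d/12 (c(d) = (-6 + d)/(6 + 6) - (-32 - 16*1) = (-6 + d)/12 - (-32 - 16) = (-6 + d)/12 - 1*(-48) = (-½ + d/12) + 48 = 95/2 + d/12)
-2169 - c(k(2, 6)) = -2169 - (95/2 + (1/12)*(-6)) = -2169 - (95/2 - ½) = -2169 - 1*47 = -2169 - 47 = -2216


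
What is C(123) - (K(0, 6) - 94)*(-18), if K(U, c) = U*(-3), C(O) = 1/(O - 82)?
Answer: -69371/41 ≈ -1692.0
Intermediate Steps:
C(O) = 1/(-82 + O)
K(U, c) = -3*U
C(123) - (K(0, 6) - 94)*(-18) = 1/(-82 + 123) - (-3*0 - 94)*(-18) = 1/41 - (0 - 94)*(-18) = 1/41 - (-94)*(-18) = 1/41 - 1*1692 = 1/41 - 1692 = -69371/41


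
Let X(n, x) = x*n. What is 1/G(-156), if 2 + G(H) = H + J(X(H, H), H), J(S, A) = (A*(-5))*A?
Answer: -1/121838 ≈ -8.2076e-6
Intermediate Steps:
X(n, x) = n*x
J(S, A) = -5*A² (J(S, A) = (-5*A)*A = -5*A²)
G(H) = -2 + H - 5*H² (G(H) = -2 + (H - 5*H²) = -2 + H - 5*H²)
1/G(-156) = 1/(-2 - 156 - 5*(-156)²) = 1/(-2 - 156 - 5*24336) = 1/(-2 - 156 - 121680) = 1/(-121838) = -1/121838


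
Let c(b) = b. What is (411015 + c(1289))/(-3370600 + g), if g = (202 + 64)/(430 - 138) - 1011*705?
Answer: -60196384/596169697 ≈ -0.10097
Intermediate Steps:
g = -104062097/146 (g = 266/292 - 712755 = 266*(1/292) - 712755 = 133/146 - 712755 = -104062097/146 ≈ -7.1275e+5)
(411015 + c(1289))/(-3370600 + g) = (411015 + 1289)/(-3370600 - 104062097/146) = 412304/(-596169697/146) = 412304*(-146/596169697) = -60196384/596169697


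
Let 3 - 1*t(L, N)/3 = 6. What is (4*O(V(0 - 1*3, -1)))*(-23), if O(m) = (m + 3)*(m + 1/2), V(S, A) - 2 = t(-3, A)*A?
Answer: -14812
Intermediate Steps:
t(L, N) = -9 (t(L, N) = 9 - 3*6 = 9 - 18 = -9)
V(S, A) = 2 - 9*A
O(m) = (½ + m)*(3 + m) (O(m) = (3 + m)*(m + ½) = (3 + m)*(½ + m) = (½ + m)*(3 + m))
(4*O(V(0 - 1*3, -1)))*(-23) = (4*(3/2 + (2 - 9*(-1))² + 7*(2 - 9*(-1))/2))*(-23) = (4*(3/2 + (2 + 9)² + 7*(2 + 9)/2))*(-23) = (4*(3/2 + 11² + (7/2)*11))*(-23) = (4*(3/2 + 121 + 77/2))*(-23) = (4*161)*(-23) = 644*(-23) = -14812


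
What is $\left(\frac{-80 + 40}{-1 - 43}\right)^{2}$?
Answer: $\frac{100}{121} \approx 0.82645$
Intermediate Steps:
$\left(\frac{-80 + 40}{-1 - 43}\right)^{2} = \left(- \frac{40}{-44}\right)^{2} = \left(\left(-40\right) \left(- \frac{1}{44}\right)\right)^{2} = \left(\frac{10}{11}\right)^{2} = \frac{100}{121}$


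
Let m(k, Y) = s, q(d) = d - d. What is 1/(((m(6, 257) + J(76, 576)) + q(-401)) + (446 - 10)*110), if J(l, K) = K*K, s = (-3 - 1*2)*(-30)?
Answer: 1/379886 ≈ 2.6324e-6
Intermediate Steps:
s = 150 (s = (-3 - 2)*(-30) = -5*(-30) = 150)
q(d) = 0
m(k, Y) = 150
J(l, K) = K²
1/(((m(6, 257) + J(76, 576)) + q(-401)) + (446 - 10)*110) = 1/(((150 + 576²) + 0) + (446 - 10)*110) = 1/(((150 + 331776) + 0) + 436*110) = 1/((331926 + 0) + 47960) = 1/(331926 + 47960) = 1/379886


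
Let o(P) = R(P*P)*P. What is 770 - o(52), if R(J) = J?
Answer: -139838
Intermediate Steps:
o(P) = P³ (o(P) = (P*P)*P = P²*P = P³)
770 - o(52) = 770 - 1*52³ = 770 - 1*140608 = 770 - 140608 = -139838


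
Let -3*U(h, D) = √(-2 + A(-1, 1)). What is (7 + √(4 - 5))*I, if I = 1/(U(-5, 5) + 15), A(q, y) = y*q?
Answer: 315/676 - √3/676 + 45*I/676 + 7*I*√3/676 ≈ 0.46341 + 0.084504*I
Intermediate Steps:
A(q, y) = q*y
U(h, D) = -I*√3/3 (U(h, D) = -√(-2 - 1*1)/3 = -√(-2 - 1)/3 = -I*√3/3)
I = 1/(15 - I*√3/3) (I = 1/(-I*√3/3 + 15) = 1/(15 - I*√3/3) ≈ 0.066568 + 0.0025622*I)
(7 + √(4 - 5))*I = (7 + √(4 - 5))*(45/676 + I*√3/676) = (7 + √(-1))*(45/676 + I*√3/676) = (7 + I)*(45/676 + I*√3/676)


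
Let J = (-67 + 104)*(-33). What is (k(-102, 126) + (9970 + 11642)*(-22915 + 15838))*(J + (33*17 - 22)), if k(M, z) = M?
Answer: 104310690132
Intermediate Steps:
J = -1221 (J = 37*(-33) = -1221)
(k(-102, 126) + (9970 + 11642)*(-22915 + 15838))*(J + (33*17 - 22)) = (-102 + (9970 + 11642)*(-22915 + 15838))*(-1221 + (33*17 - 22)) = (-102 + 21612*(-7077))*(-1221 + (561 - 22)) = (-102 - 152948124)*(-1221 + 539) = -152948226*(-682) = 104310690132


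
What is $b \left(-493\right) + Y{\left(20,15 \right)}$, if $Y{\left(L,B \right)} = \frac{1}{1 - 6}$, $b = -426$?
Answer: $\frac{1050089}{5} \approx 2.1002 \cdot 10^{5}$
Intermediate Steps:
$Y{\left(L,B \right)} = - \frac{1}{5}$ ($Y{\left(L,B \right)} = \frac{1}{-5} = - \frac{1}{5}$)
$b \left(-493\right) + Y{\left(20,15 \right)} = \left(-426\right) \left(-493\right) - \frac{1}{5} = 210018 - \frac{1}{5} = \frac{1050089}{5}$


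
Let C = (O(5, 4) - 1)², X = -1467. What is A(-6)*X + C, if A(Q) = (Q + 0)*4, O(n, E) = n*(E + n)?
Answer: 37144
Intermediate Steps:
C = 1936 (C = (5*(4 + 5) - 1)² = (5*9 - 1)² = (45 - 1)² = 44² = 1936)
A(Q) = 4*Q (A(Q) = Q*4 = 4*Q)
A(-6)*X + C = (4*(-6))*(-1467) + 1936 = -24*(-1467) + 1936 = 35208 + 1936 = 37144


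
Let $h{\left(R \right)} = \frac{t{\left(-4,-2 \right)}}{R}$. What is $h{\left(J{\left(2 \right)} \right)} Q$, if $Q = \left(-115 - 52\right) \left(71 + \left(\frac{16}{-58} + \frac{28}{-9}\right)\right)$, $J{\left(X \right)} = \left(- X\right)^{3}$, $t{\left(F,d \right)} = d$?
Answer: $- \frac{2947049}{1044} \approx -2822.8$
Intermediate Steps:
$J{\left(X \right)} = - X^{3}$
$h{\left(R \right)} = - \frac{2}{R}$
$Q = - \frac{2947049}{261}$ ($Q = - 167 \left(71 + \left(16 \left(- \frac{1}{58}\right) + 28 \left(- \frac{1}{9}\right)\right)\right) = - 167 \left(71 - \frac{884}{261}\right) = \left(-167\right) \frac{17647}{261} = - \frac{2947049}{261} \approx -11291.0$)
$h{\left(J{\left(2 \right)} \right)} Q = - \frac{2}{\left(-1\right) 2^{3}} \left(- \frac{2947049}{261}\right) = - \frac{2}{\left(-1\right) 8} \left(- \frac{2947049}{261}\right) = - \frac{2}{-8} \left(- \frac{2947049}{261}\right) = \left(-2\right) \left(- \frac{1}{8}\right) \left(- \frac{2947049}{261}\right) = \frac{1}{4} \left(- \frac{2947049}{261}\right) = - \frac{2947049}{1044}$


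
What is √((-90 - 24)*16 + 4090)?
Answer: √2266 ≈ 47.603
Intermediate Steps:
√((-90 - 24)*16 + 4090) = √(-114*16 + 4090) = √(-1824 + 4090) = √2266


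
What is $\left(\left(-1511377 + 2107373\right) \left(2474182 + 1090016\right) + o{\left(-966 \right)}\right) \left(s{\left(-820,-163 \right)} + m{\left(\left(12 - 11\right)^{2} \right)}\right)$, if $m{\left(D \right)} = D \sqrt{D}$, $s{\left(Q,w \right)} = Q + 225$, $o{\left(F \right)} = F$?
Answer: $-1261803163643748$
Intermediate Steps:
$s{\left(Q,w \right)} = 225 + Q$
$m{\left(D \right)} = D^{\frac{3}{2}}$
$\left(\left(-1511377 + 2107373\right) \left(2474182 + 1090016\right) + o{\left(-966 \right)}\right) \left(s{\left(-820,-163 \right)} + m{\left(\left(12 - 11\right)^{2} \right)}\right) = \left(\left(-1511377 + 2107373\right) \left(2474182 + 1090016\right) - 966\right) \left(\left(225 - 820\right) + \left(\left(12 - 11\right)^{2}\right)^{\frac{3}{2}}\right) = \left(595996 \cdot 3564198 - 966\right) \left(-595 + \left(\left(12 - 11\right)^{2}\right)^{\frac{3}{2}}\right) = \left(2124247751208 - 966\right) \left(-595 + \left(1^{2}\right)^{\frac{3}{2}}\right) = 2124247750242 \left(-595 + 1^{\frac{3}{2}}\right) = 2124247750242 \left(-595 + 1\right) = 2124247750242 \left(-594\right) = -1261803163643748$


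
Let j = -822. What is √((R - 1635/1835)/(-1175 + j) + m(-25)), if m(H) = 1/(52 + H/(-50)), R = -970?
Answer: √2991916310419785/76954395 ≈ 0.71079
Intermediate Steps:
m(H) = 1/(52 - H/50) (m(H) = 1/(52 + H*(-1/50)) = 1/(52 - H/50))
√((R - 1635/1835)/(-1175 + j) + m(-25)) = √((-970 - 1635/1835)/(-1175 - 822) - 50/(-2600 - 25)) = √((-970 - 1635*1/1835)/(-1997) - 50/(-2625)) = √((-970 - 327/367)*(-1/1997) - 50*(-1/2625)) = √(-356317/367*(-1/1997) + 2/105) = √(356317/732899 + 2/105) = √(38879083/76954395) = √2991916310419785/76954395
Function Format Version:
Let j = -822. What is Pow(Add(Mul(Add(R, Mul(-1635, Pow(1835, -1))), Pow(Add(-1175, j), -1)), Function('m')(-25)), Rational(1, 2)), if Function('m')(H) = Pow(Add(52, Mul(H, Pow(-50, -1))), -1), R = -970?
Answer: Mul(Rational(1, 76954395), Pow(2991916310419785, Rational(1, 2))) ≈ 0.71079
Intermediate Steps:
Function('m')(H) = Pow(Add(52, Mul(Rational(-1, 50), H)), -1) (Function('m')(H) = Pow(Add(52, Mul(H, Rational(-1, 50))), -1) = Pow(Add(52, Mul(Rational(-1, 50), H)), -1))
Pow(Add(Mul(Add(R, Mul(-1635, Pow(1835, -1))), Pow(Add(-1175, j), -1)), Function('m')(-25)), Rational(1, 2)) = Pow(Add(Mul(Add(-970, Mul(-1635, Pow(1835, -1))), Pow(Add(-1175, -822), -1)), Mul(-50, Pow(Add(-2600, -25), -1))), Rational(1, 2)) = Pow(Add(Mul(Add(-970, Mul(-1635, Rational(1, 1835))), Pow(-1997, -1)), Mul(-50, Pow(-2625, -1))), Rational(1, 2)) = Pow(Add(Mul(Add(-970, Rational(-327, 367)), Rational(-1, 1997)), Mul(-50, Rational(-1, 2625))), Rational(1, 2)) = Pow(Add(Mul(Rational(-356317, 367), Rational(-1, 1997)), Rational(2, 105)), Rational(1, 2)) = Pow(Add(Rational(356317, 732899), Rational(2, 105)), Rational(1, 2)) = Pow(Rational(38879083, 76954395), Rational(1, 2)) = Mul(Rational(1, 76954395), Pow(2991916310419785, Rational(1, 2)))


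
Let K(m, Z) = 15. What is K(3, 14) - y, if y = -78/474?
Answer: 1198/79 ≈ 15.165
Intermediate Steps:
y = -13/79 (y = -78*1/474 = -13/79 ≈ -0.16456)
K(3, 14) - y = 15 - 1*(-13/79) = 15 + 13/79 = 1198/79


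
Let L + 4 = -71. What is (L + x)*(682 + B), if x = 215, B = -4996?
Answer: -603960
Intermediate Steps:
L = -75 (L = -4 - 71 = -75)
(L + x)*(682 + B) = (-75 + 215)*(682 - 4996) = 140*(-4314) = -603960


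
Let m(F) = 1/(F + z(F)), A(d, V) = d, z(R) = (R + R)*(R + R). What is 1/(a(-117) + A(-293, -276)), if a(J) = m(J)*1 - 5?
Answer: -54639/16282421 ≈ -0.0033557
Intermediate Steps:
z(R) = 4*R**2 (z(R) = (2*R)*(2*R) = 4*R**2)
m(F) = 1/(F + 4*F**2)
a(J) = -5 + 1/(J*(1 + 4*J)) (a(J) = (1/(J*(1 + 4*J)))*1 - 5 = 1/(J*(1 + 4*J)) - 5 = -5 + 1/(J*(1 + 4*J)))
1/(a(-117) + A(-293, -276)) = 1/((-5 + 1/(-117 + 4*(-117)**2)) - 293) = 1/((-5 + 1/(-117 + 4*13689)) - 293) = 1/((-5 + 1/(-117 + 54756)) - 293) = 1/((-5 + 1/54639) - 293) = 1/(-273194/54639 - 293) = 1/(-16282421/54639) = -54639/16282421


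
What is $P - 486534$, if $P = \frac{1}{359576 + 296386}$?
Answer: $- \frac{319147815707}{655962} \approx -4.8653 \cdot 10^{5}$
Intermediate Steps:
$P = \frac{1}{655962} \approx 1.5245 \cdot 10^{-6}$
$P - 486534 = \frac{1}{655962} - 486534 = - \frac{319147815707}{655962}$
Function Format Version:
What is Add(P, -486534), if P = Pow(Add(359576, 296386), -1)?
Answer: Rational(-319147815707, 655962) ≈ -4.8653e+5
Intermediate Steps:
P = Rational(1, 655962) (P = Pow(655962, -1) = Rational(1, 655962) ≈ 1.5245e-6)
Add(P, -486534) = Add(Rational(1, 655962), -486534) = Rational(-319147815707, 655962)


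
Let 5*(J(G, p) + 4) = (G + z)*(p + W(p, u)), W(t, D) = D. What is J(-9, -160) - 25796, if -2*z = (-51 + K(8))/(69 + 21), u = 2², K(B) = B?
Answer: -1914499/75 ≈ -25527.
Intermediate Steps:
u = 4
z = 43/180 (z = -(-51 + 8)/(2*(69 + 21)) = -(-43)/(2*90) = -½*(-43/90) = 43/180 ≈ 0.23889)
J(G, p) = -4 + (4 + p)*(43/180 + G)/5 (J(G, p) = -4 + ((G + 43/180)*(p + 4))/5 = -4 + ((43/180 + G)*(4 + p))/5 = -4 + ((4 + p)*(43/180 + G))/5 = -4 + (4 + p)*(43/180 + G)/5)
J(-9, -160) - 25796 = (-857/225 + (⅘)*(-9) + (43/900)*(-160) + (⅕)*(-9)*(-160)) - 25796 = (-857/225 - 36/5 - 344/45 + 288) - 25796 = 20201/75 - 25796 = -1914499/75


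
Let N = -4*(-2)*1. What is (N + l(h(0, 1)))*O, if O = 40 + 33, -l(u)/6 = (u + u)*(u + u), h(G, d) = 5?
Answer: -43216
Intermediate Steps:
N = 8 (N = 8*1 = 8)
l(u) = -24*u² (l(u) = -6*(u + u)*(u + u) = -6*2*u*2*u = -24*u²)
O = 73
(N + l(h(0, 1)))*O = (8 - 24*5²)*73 = (8 - 24*25)*73 = (8 - 600)*73 = -592*73 = -43216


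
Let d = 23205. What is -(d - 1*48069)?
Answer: 24864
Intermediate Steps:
-(d - 1*48069) = -(23205 - 1*48069) = -(23205 - 48069) = -1*(-24864) = 24864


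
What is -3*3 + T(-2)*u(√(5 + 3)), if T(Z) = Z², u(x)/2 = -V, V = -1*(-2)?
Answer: -25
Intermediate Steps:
V = 2
u(x) = -4 (u(x) = 2*(-1*2) = 2*(-2) = -4)
-3*3 + T(-2)*u(√(5 + 3)) = -3*3 + (-2)²*(-4) = -9 + 4*(-4) = -9 - 16 = -25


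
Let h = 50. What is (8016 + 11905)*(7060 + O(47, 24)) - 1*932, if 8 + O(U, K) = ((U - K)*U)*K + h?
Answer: 658308434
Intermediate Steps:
O(U, K) = 42 + K*U*(U - K) (O(U, K) = -8 + (((U - K)*U)*K + 50) = -8 + ((U*(U - K))*K + 50) = -8 + (K*U*(U - K) + 50) = -8 + (50 + K*U*(U - K)) = 42 + K*U*(U - K))
(8016 + 11905)*(7060 + O(47, 24)) - 1*932 = (8016 + 11905)*(7060 + (42 + 24*47² - 1*47*24²)) - 1*932 = 19921*(7060 + (42 + 24*2209 - 1*47*576)) - 932 = 19921*(7060 + (42 + 53016 - 27072)) - 932 = 19921*(7060 + 25986) - 932 = 19921*33046 - 932 = 658309366 - 932 = 658308434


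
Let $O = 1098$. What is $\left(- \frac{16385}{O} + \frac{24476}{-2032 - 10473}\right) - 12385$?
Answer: $- \frac{2791539143}{225090} \approx -12402.0$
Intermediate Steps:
$\left(- \frac{16385}{O} + \frac{24476}{-2032 - 10473}\right) - 12385 = \left(- \frac{16385}{1098} + \frac{24476}{-2032 - 10473}\right) - 12385 = \left(\left(-16385\right) \frac{1}{1098} + \frac{24476}{-12505}\right) - 12385 = \left(- \frac{16385}{1098} + 24476 \left(- \frac{1}{12505}\right)\right) - 12385 = \left(- \frac{16385}{1098} - \frac{24476}{12505}\right) - 12385 = - \frac{3799493}{225090} - 12385 = - \frac{2791539143}{225090}$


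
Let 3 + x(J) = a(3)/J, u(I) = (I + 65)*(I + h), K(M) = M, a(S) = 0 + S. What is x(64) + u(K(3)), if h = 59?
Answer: 269635/64 ≈ 4213.0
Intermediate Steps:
a(S) = S
u(I) = (59 + I)*(65 + I) (u(I) = (I + 65)*(I + 59) = (65 + I)*(59 + I) = (59 + I)*(65 + I))
x(J) = -3 + 3/J
x(64) + u(K(3)) = (-3 + 3/64) + (3835 + 3² + 124*3) = (-3 + 3*(1/64)) + (3835 + 9 + 372) = (-3 + 3/64) + 4216 = -189/64 + 4216 = 269635/64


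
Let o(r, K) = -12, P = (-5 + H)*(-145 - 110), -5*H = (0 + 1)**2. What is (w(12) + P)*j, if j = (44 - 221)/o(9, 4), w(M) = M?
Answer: 39471/2 ≈ 19736.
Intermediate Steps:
H = -1/5 (H = -(0 + 1)**2/5 = -1/5*1**2 = -1/5*1 = -1/5 ≈ -0.20000)
P = 1326 (P = (-5 - 1/5)*(-145 - 110) = -26/5*(-255) = 1326)
j = 59/4 (j = (44 - 221)/(-12) = -177*(-1/12) = 59/4 ≈ 14.750)
(w(12) + P)*j = (12 + 1326)*(59/4) = 1338*(59/4) = 39471/2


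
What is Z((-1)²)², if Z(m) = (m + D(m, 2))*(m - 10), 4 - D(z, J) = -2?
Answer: 3969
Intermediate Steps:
D(z, J) = 6 (D(z, J) = 4 - 1*(-2) = 4 + 2 = 6)
Z(m) = (-10 + m)*(6 + m) (Z(m) = (m + 6)*(m - 10) = (6 + m)*(-10 + m) = (-10 + m)*(6 + m))
Z((-1)²)² = (-60 + ((-1)²)² - 4*(-1)²)² = (-60 + 1² - 4*1)² = (-60 + 1 - 4)² = (-63)² = 3969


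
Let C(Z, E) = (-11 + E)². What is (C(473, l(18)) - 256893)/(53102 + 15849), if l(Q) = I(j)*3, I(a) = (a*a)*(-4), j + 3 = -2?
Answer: -160172/68951 ≈ -2.3230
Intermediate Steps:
j = -5 (j = -3 - 2 = -5)
I(a) = -4*a² (I(a) = a²*(-4) = -4*a²)
l(Q) = -300 (l(Q) = -4*(-5)²*3 = -4*25*3 = -100*3 = -300)
(C(473, l(18)) - 256893)/(53102 + 15849) = ((-11 - 300)² - 256893)/(53102 + 15849) = ((-311)² - 256893)/68951 = (96721 - 256893)*(1/68951) = -160172*1/68951 = -160172/68951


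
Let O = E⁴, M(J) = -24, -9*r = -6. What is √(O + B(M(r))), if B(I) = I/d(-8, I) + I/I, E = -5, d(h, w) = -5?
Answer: √15770/5 ≈ 25.116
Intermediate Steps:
r = ⅔ (r = -⅑*(-6) = ⅔ ≈ 0.66667)
B(I) = 1 - I/5 (B(I) = I/(-5) + I/I = I*(-⅕) + 1 = -I/5 + 1 = 1 - I/5)
O = 625 (O = (-5)⁴ = 625)
√(O + B(M(r))) = √(625 + (1 - ⅕*(-24))) = √(625 + (1 + 24/5)) = √(625 + 29/5) = √(3154/5) = √15770/5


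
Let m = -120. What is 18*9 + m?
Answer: 42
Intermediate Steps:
18*9 + m = 18*9 - 120 = 162 - 120 = 42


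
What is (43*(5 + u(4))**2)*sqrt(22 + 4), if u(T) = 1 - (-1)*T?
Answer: 4300*sqrt(26) ≈ 21926.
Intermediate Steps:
u(T) = 1 + T
(43*(5 + u(4))**2)*sqrt(22 + 4) = (43*(5 + (1 + 4))**2)*sqrt(22 + 4) = (43*(5 + 5)**2)*sqrt(26) = (43*10**2)*sqrt(26) = (43*100)*sqrt(26) = 4300*sqrt(26)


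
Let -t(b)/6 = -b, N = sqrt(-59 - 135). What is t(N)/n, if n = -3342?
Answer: -I*sqrt(194)/557 ≈ -0.025006*I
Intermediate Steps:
N = I*sqrt(194) (N = sqrt(-194) = I*sqrt(194) ≈ 13.928*I)
t(b) = 6*b (t(b) = -(-6)*b = 6*b)
t(N)/n = (6*(I*sqrt(194)))/(-3342) = (6*I*sqrt(194))*(-1/3342) = -I*sqrt(194)/557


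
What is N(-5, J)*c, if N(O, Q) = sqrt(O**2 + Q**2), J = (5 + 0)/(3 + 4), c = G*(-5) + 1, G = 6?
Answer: -725*sqrt(2)/7 ≈ -146.47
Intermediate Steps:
c = -29 (c = 6*(-5) + 1 = -30 + 1 = -29)
J = 5/7 ≈ 0.71429
N(-5, J)*c = sqrt((-5)**2 + (5/7)**2)*(-29) = sqrt(25 + 25/49)*(-29) = sqrt(1250/49)*(-29) = (25*sqrt(2)/7)*(-29) = -725*sqrt(2)/7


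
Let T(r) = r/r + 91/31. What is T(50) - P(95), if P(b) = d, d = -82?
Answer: 2664/31 ≈ 85.935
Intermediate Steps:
T(r) = 122/31 (T(r) = 1 + 91*(1/31) = 1 + 91/31 = 122/31)
P(b) = -82
T(50) - P(95) = 122/31 - 1*(-82) = 122/31 + 82 = 2664/31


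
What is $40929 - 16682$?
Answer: $24247$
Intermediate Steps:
$40929 - 16682 = 24247$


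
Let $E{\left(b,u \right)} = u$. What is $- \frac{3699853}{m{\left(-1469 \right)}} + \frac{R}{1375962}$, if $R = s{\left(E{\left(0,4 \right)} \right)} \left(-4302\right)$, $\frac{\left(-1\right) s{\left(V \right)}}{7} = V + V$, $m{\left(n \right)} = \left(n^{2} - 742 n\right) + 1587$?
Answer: $- \frac{102571488277}{106458376506} \approx -0.96349$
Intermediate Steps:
$m{\left(n \right)} = 1587 + n^{2} - 742 n$
$s{\left(V \right)} = - 14 V$ ($s{\left(V \right)} = - 7 \left(V + V\right) = - 7 \cdot 2 V = - 14 V$)
$R = 240912$ ($R = \left(-14\right) 4 \left(-4302\right) = \left(-56\right) \left(-4302\right) = 240912$)
$- \frac{3699853}{m{\left(-1469 \right)}} + \frac{R}{1375962} = - \frac{3699853}{1587 + \left(-1469\right)^{2} - -1089998} + \frac{240912}{1375962} = - \frac{3699853}{1587 + 2157961 + 1089998} + 240912 \cdot \frac{1}{1375962} = - \frac{3699853}{3249546} + \frac{5736}{32761} = - \frac{102571488277}{106458376506}$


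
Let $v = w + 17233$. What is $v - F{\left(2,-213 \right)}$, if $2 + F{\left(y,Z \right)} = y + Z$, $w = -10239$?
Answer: $7207$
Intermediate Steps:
$F{\left(y,Z \right)} = -2 + Z + y$ ($F{\left(y,Z \right)} = -2 + \left(y + Z\right) = -2 + \left(Z + y\right) = -2 + Z + y$)
$v = 6994$ ($v = -10239 + 17233 = 6994$)
$v - F{\left(2,-213 \right)} = 6994 - \left(-2 - 213 + 2\right) = 6994 - -213 = 6994 + 213 = 7207$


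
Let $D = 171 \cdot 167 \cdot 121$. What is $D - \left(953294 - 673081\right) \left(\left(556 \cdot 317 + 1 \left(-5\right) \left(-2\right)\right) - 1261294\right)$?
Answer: $304043527213$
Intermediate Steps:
$D = 3455397$ ($D = 28557 \cdot 121 = 3455397$)
$D - \left(953294 - 673081\right) \left(\left(556 \cdot 317 + 1 \left(-5\right) \left(-2\right)\right) - 1261294\right) = 3455397 - \left(953294 - 673081\right) \left(\left(556 \cdot 317 + 1 \left(-5\right) \left(-2\right)\right) - 1261294\right) = 3455397 - \left(953294 - 673081\right) \left(\left(176252 - -10\right) - 1261294\right) = 3455397 - 280213 \left(\left(176252 + 10\right) - 1261294\right) = 3455397 - 280213 \left(176262 - 1261294\right) = 3455397 - 280213 \left(-1085032\right) = 3455397 - -304040071816 = 3455397 + 304040071816 = 304043527213$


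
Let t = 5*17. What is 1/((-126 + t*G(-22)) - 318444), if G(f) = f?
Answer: -1/320440 ≈ -3.1207e-6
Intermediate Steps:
t = 85
1/((-126 + t*G(-22)) - 318444) = 1/((-126 + 85*(-22)) - 318444) = 1/((-126 - 1870) - 318444) = 1/(-1996 - 318444) = 1/(-320440) = -1/320440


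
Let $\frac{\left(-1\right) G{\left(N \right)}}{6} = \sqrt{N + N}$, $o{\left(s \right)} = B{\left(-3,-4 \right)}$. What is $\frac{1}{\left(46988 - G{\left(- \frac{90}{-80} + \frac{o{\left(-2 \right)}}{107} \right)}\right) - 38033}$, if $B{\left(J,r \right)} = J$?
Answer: $\frac{106465}{953393136} - \frac{\sqrt{100473}}{2860179408} \approx 0.00011156$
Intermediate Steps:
$o{\left(s \right)} = -3$
$G{\left(N \right)} = - 6 \sqrt{2} \sqrt{N}$ ($G{\left(N \right)} = - 6 \sqrt{N + N} = - 6 \sqrt{2 N} = - 6 \sqrt{2} \sqrt{N}$)
$\frac{1}{\left(46988 - G{\left(- \frac{90}{-80} + \frac{o{\left(-2 \right)}}{107} \right)}\right) - 38033} = \frac{1}{\left(46988 - - 6 \sqrt{2} \sqrt{- \frac{90}{-80} - \frac{3}{107}}\right) - 38033} = \frac{1}{\left(46988 - - 6 \sqrt{2} \sqrt{\left(-90\right) \left(- \frac{1}{80}\right) - \frac{3}{107}}\right) - 38033} = \frac{1}{\left(46988 - - 6 \sqrt{2} \sqrt{\frac{9}{8} - \frac{3}{107}}\right) - 38033} = \frac{1}{\left(46988 - - 6 \sqrt{2} \sqrt{\frac{939}{856}}\right) - 38033} = \frac{1}{\left(46988 - - 6 \sqrt{2} \frac{\sqrt{200946}}{428}\right) - 38033} = \frac{1}{\left(46988 - - \frac{3 \sqrt{100473}}{107}\right) - 38033} = \frac{1}{\left(46988 + \frac{3 \sqrt{100473}}{107}\right) - 38033} = \frac{1}{8955 + \frac{3 \sqrt{100473}}{107}}$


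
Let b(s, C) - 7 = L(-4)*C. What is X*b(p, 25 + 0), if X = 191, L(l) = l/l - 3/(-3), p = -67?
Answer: 10887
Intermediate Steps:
L(l) = 2 (L(l) = 1 - 3*(-⅓) = 1 + 1 = 2)
b(s, C) = 7 + 2*C
X*b(p, 25 + 0) = 191*(7 + 2*(25 + 0)) = 191*(7 + 2*25) = 191*(7 + 50) = 191*57 = 10887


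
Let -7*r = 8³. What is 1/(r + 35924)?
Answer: 7/250956 ≈ 2.7893e-5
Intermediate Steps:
r = -512/7 (r = -⅐*8³ = -⅐*512 = -512/7 ≈ -73.143)
1/(r + 35924) = 1/(-512/7 + 35924) = 1/(250956/7) = 7/250956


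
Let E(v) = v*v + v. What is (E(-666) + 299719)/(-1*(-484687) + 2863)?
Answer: 106087/69650 ≈ 1.5231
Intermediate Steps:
E(v) = v + v² (E(v) = v² + v = v + v²)
(E(-666) + 299719)/(-1*(-484687) + 2863) = (-666*(1 - 666) + 299719)/(-1*(-484687) + 2863) = (-666*(-665) + 299719)/(484687 + 2863) = (442890 + 299719)/487550 = 742609*(1/487550) = 106087/69650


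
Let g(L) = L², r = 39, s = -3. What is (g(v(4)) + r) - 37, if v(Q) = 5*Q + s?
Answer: 291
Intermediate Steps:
v(Q) = -3 + 5*Q (v(Q) = 5*Q - 3 = -3 + 5*Q)
(g(v(4)) + r) - 37 = ((-3 + 5*4)² + 39) - 37 = ((-3 + 20)² + 39) - 37 = (17² + 39) - 37 = (289 + 39) - 37 = 328 - 37 = 291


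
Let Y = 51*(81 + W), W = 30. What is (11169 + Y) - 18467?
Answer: -1637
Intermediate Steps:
Y = 5661 (Y = 51*(81 + 30) = 51*111 = 5661)
(11169 + Y) - 18467 = (11169 + 5661) - 18467 = 16830 - 18467 = -1637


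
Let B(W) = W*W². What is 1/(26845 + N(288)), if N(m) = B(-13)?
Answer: 1/24648 ≈ 4.0571e-5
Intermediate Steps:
B(W) = W³
N(m) = -2197 (N(m) = (-13)³ = -2197)
1/(26845 + N(288)) = 1/(26845 - 2197) = 1/24648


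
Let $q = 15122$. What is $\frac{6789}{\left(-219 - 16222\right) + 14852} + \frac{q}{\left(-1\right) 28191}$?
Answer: $- \frac{215417557}{44795499} \approx -4.8089$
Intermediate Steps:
$\frac{6789}{\left(-219 - 16222\right) + 14852} + \frac{q}{\left(-1\right) 28191} = \frac{6789}{\left(-219 - 16222\right) + 14852} + \frac{15122}{\left(-1\right) 28191} = \frac{6789}{-16441 + 14852} + \frac{15122}{-28191} = \frac{6789}{-1589} + 15122 \left(- \frac{1}{28191}\right) = 6789 \left(- \frac{1}{1589}\right) - \frac{15122}{28191} = - \frac{6789}{1589} - \frac{15122}{28191} = - \frac{215417557}{44795499}$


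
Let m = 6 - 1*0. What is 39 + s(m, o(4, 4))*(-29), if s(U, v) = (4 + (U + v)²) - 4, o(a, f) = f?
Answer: -2861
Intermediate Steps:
m = 6 (m = 6 + 0 = 6)
s(U, v) = (U + v)²
39 + s(m, o(4, 4))*(-29) = 39 + (6 + 4)²*(-29) = 39 + 10²*(-29) = 39 + 100*(-29) = 39 - 2900 = -2861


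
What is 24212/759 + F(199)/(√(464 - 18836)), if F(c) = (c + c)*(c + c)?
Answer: 24212/759 - 79202*I*√4593/4593 ≈ 31.9 - 1168.7*I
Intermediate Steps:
F(c) = 4*c² (F(c) = (2*c)*(2*c) = 4*c²)
24212/759 + F(199)/(√(464 - 18836)) = 24212/759 + (4*199²)/(√(464 - 18836)) = 24212*(1/759) + (4*39601)/(√(-18372)) = 24212/759 + 158404/((2*I*√4593)) = 24212/759 + 158404*(-I*√4593/9186) = 24212/759 - 79202*I*√4593/4593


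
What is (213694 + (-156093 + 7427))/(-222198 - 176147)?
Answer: -65028/398345 ≈ -0.16325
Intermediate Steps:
(213694 + (-156093 + 7427))/(-222198 - 176147) = (213694 - 148666)/(-398345) = 65028*(-1/398345) = -65028/398345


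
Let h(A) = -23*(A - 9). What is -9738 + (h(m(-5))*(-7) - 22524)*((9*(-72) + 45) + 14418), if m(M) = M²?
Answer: -275591358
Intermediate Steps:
h(A) = 207 - 23*A (h(A) = -23*(-9 + A) = 207 - 23*A)
-9738 + (h(m(-5))*(-7) - 22524)*((9*(-72) + 45) + 14418) = -9738 + ((207 - 23*(-5)²)*(-7) - 22524)*((9*(-72) + 45) + 14418) = -9738 + ((207 - 23*25)*(-7) - 22524)*((-648 + 45) + 14418) = -9738 + ((207 - 575)*(-7) - 22524)*(-603 + 14418) = -9738 + (-368*(-7) - 22524)*13815 = -9738 + (2576 - 22524)*13815 = -9738 - 19948*13815 = -9738 - 275581620 = -275591358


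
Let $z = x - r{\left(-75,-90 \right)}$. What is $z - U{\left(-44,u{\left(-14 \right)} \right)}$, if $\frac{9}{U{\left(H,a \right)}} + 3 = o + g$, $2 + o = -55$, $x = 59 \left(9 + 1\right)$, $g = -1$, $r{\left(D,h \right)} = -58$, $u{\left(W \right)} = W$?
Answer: $\frac{39537}{61} \approx 648.15$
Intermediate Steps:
$x = 590$ ($x = 59 \cdot 10 = 590$)
$o = -57$ ($o = -2 - 55 = -57$)
$z = 648$ ($z = 590 - -58 = 590 + 58 = 648$)
$U{\left(H,a \right)} = - \frac{9}{61}$ ($U{\left(H,a \right)} = \frac{9}{-3 - 58} = \frac{9}{-61} = 9 \left(- \frac{1}{61}\right) = - \frac{9}{61}$)
$z - U{\left(-44,u{\left(-14 \right)} \right)} = 648 - - \frac{9}{61} = 648 + \frac{9}{61} = \frac{39537}{61}$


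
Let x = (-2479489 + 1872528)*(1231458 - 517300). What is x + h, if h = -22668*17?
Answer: -433466439194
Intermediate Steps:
x = -433466053838 (x = -606961*714158 = -433466053838)
h = -385356
x + h = -433466053838 - 385356 = -433466439194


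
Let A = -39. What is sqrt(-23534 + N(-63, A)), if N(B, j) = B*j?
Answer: I*sqrt(21077) ≈ 145.18*I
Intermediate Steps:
sqrt(-23534 + N(-63, A)) = sqrt(-23534 - 63*(-39)) = sqrt(-23534 + 2457) = sqrt(-21077) = I*sqrt(21077)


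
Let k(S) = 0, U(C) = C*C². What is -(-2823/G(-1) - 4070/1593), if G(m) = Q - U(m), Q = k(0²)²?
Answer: 4501109/1593 ≈ 2825.6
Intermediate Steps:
U(C) = C³
Q = 0 (Q = 0² = 0)
G(m) = -m³ (G(m) = 0 - m³ = -m³)
-(-2823/G(-1) - 4070/1593) = -(-2823/((-1*(-1)³)) - 4070/1593) = -(-2823/((-1*(-1))) - 4070*1/1593) = -(-2823/1 - 4070/1593) = -(-2823*1 - 4070/1593) = -(-2823 - 4070/1593) = -1*(-4501109/1593) = 4501109/1593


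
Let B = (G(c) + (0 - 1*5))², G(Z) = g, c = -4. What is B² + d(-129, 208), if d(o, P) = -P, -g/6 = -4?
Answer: 130113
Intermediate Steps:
g = 24 (g = -6*(-4) = 24)
G(Z) = 24
B = 361 (B = (24 + (0 - 1*5))² = (24 + (0 - 5))² = (24 - 5)² = 19² = 361)
B² + d(-129, 208) = 361² - 1*208 = 130321 - 208 = 130113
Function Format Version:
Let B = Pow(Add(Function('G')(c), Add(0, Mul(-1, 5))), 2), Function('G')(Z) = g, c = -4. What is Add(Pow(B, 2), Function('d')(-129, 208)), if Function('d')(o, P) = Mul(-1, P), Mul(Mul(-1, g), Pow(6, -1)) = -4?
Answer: 130113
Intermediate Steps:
g = 24 (g = Mul(-6, -4) = 24)
Function('G')(Z) = 24
B = 361 (B = Pow(Add(24, Add(0, Mul(-1, 5))), 2) = Pow(Add(24, Add(0, -5)), 2) = Pow(Add(24, -5), 2) = Pow(19, 2) = 361)
Add(Pow(B, 2), Function('d')(-129, 208)) = Add(Pow(361, 2), Mul(-1, 208)) = Add(130321, -208) = 130113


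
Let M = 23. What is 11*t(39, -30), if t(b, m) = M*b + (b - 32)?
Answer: 9944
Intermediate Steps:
t(b, m) = -32 + 24*b (t(b, m) = 23*b + (b - 32) = 23*b + (-32 + b) = -32 + 24*b)
11*t(39, -30) = 11*(-32 + 24*39) = 11*(-32 + 936) = 11*904 = 9944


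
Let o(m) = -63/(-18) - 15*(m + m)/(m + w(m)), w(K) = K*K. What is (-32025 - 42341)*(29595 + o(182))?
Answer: -134267701451/61 ≈ -2.2011e+9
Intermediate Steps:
w(K) = K²
o(m) = 7/2 - 30*m/(m + m²) (o(m) = -63/(-18) - 15*(m + m)/(m + m²) = -63*(-1/18) - 15*2*m/(m + m²) = 7/2 - 15*2*m/(m + m²) = 7/2 - 30*m/(m + m²))
(-32025 - 42341)*(29595 + o(182)) = (-32025 - 42341)*(29595 + (-53 + 7*182)/(2*(1 + 182))) = -74366*(29595 + (½)*(-53 + 1274)/183) = -74366*(29595 + (½)*(1/183)*1221) = -74366*(29595 + 407/122) = -74366*3610997/122 = -134267701451/61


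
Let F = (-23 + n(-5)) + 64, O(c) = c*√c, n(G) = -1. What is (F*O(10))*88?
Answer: 35200*√10 ≈ 1.1131e+5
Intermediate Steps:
O(c) = c^(3/2)
F = 40 (F = (-23 - 1) + 64 = -24 + 64 = 40)
(F*O(10))*88 = (40*10^(3/2))*88 = (40*(10*√10))*88 = (400*√10)*88 = 35200*√10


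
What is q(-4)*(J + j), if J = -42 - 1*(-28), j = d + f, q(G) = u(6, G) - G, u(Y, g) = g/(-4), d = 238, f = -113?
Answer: 555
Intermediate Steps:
u(Y, g) = -g/4 (u(Y, g) = g*(-¼) = -g/4)
q(G) = -5*G/4 (q(G) = -G/4 - G = -5*G/4)
j = 125 (j = 238 - 113 = 125)
J = -14 (J = -42 + 28 = -14)
q(-4)*(J + j) = (-5/4*(-4))*(-14 + 125) = 5*111 = 555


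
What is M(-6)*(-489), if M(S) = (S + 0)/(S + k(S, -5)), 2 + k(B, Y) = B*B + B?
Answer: 1467/11 ≈ 133.36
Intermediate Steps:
k(B, Y) = -2 + B + B² (k(B, Y) = -2 + (B*B + B) = -2 + (B² + B) = -2 + (B + B²) = -2 + B + B²)
M(S) = S/(-2 + S² + 2*S) (M(S) = (S + 0)/(S + (-2 + S + S²)) = S/(-2 + S² + 2*S))
M(-6)*(-489) = -6/(-2 + (-6)² + 2*(-6))*(-489) = -6/(-2 + 36 - 12)*(-489) = -6/22*(-489) = -6*1/22*(-489) = -3/11*(-489) = 1467/11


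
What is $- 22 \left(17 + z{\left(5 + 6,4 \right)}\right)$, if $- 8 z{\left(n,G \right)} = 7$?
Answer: $- \frac{1419}{4} \approx -354.75$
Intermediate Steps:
$z{\left(n,G \right)} = - \frac{7}{8}$ ($z{\left(n,G \right)} = \left(- \frac{1}{8}\right) 7 = - \frac{7}{8}$)
$- 22 \left(17 + z{\left(5 + 6,4 \right)}\right) = - 22 \left(17 - \frac{7}{8}\right) = \left(-22\right) \frac{129}{8} = - \frac{1419}{4}$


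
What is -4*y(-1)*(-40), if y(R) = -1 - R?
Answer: 0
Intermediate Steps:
-4*y(-1)*(-40) = -4*(-1 - 1*(-1))*(-40) = -4*(-1 + 1)*(-40) = -4*0*(-40) = 0*(-40) = 0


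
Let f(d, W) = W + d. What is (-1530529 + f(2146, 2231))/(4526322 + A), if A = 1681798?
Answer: -190769/776015 ≈ -0.24583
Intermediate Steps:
(-1530529 + f(2146, 2231))/(4526322 + A) = (-1530529 + (2231 + 2146))/(4526322 + 1681798) = (-1530529 + 4377)/6208120 = -1526152*1/6208120 = -190769/776015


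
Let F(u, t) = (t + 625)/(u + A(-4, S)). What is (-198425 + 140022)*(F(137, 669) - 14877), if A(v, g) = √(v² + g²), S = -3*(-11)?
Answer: 7668607375075/8832 + 37786741*√1105/8832 ≈ 8.6842e+8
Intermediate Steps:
S = 33
A(v, g) = √(g² + v²)
F(u, t) = (625 + t)/(u + √1105) (F(u, t) = (t + 625)/(u + √(33² + (-4)²)) = (625 + t)/(u + √(1089 + 16)) = (625 + t)/(u + √1105))
(-198425 + 140022)*(F(137, 669) - 14877) = (-198425 + 140022)*((625 + 669)/(137 + √1105) - 14877) = -58403*(1294/(137 + √1105) - 14877) = -58403*(-14877 + 1294/(137 + √1105)) = 868861431 - 75573482/(137 + √1105)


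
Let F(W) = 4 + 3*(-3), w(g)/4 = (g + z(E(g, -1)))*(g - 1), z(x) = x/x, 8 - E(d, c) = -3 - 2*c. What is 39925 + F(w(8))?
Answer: 39920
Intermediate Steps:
E(d, c) = 11 + 2*c (E(d, c) = 8 - (-3 - 2*c) = 8 + (3 + 2*c) = 11 + 2*c)
z(x) = 1
w(g) = 4*(1 + g)*(-1 + g) (w(g) = 4*((g + 1)*(g - 1)) = 4*((1 + g)*(-1 + g)) = 4*(1 + g)*(-1 + g))
F(W) = -5 (F(W) = 4 - 9 = -5)
39925 + F(w(8)) = 39925 - 5 = 39920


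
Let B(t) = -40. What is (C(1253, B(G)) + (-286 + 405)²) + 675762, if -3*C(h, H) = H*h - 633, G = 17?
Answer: 2120522/3 ≈ 7.0684e+5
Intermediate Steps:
C(h, H) = 211 - H*h/3 (C(h, H) = -(H*h - 633)/3 = -(-633 + H*h)/3 = 211 - H*h/3)
(C(1253, B(G)) + (-286 + 405)²) + 675762 = ((211 - ⅓*(-40)*1253) + (-286 + 405)²) + 675762 = ((211 + 50120/3) + 119²) + 675762 = (50753/3 + 14161) + 675762 = 93236/3 + 675762 = 2120522/3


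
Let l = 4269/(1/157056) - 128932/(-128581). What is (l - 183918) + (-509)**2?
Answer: 86219633123819/128581 ≈ 6.7055e+8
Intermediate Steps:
l = 86209968590116/128581 (l = 4269/(1/157056) - 128932*(-1/128581) = 4269*157056 + 128932/128581 = 670472064 + 128932/128581 = 86209968590116/128581 ≈ 6.7047e+8)
(l - 183918) + (-509)**2 = (86209968590116/128581 - 183918) + (-509)**2 = 86186320229758/128581 + 259081 = 86219633123819/128581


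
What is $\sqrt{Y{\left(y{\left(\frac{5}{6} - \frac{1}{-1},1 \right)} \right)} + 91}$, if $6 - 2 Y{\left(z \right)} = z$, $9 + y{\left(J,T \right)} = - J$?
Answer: $\frac{\sqrt{3579}}{6} \approx 9.9708$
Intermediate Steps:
$y{\left(J,T \right)} = -9 - J$
$Y{\left(z \right)} = 3 - \frac{z}{2}$
$\sqrt{Y{\left(y{\left(\frac{5}{6} - \frac{1}{-1},1 \right)} \right)} + 91} = \sqrt{\left(3 - \frac{-9 - \left(\frac{5}{6} - \frac{1}{-1}\right)}{2}\right) + 91} = \sqrt{\left(3 - \frac{-9 - \left(5 \cdot \frac{1}{6} - -1\right)}{2}\right) + 91} = \sqrt{\left(3 - \frac{-9 - \left(\frac{5}{6} + 1\right)}{2}\right) + 91} = \sqrt{\left(3 - \frac{-9 - \frac{11}{6}}{2}\right) + 91} = \sqrt{\left(3 - - \frac{65}{12}\right) + 91} = \sqrt{\left(3 + \frac{65}{12}\right) + 91} = \sqrt{\frac{101}{12} + 91} = \sqrt{\frac{1193}{12}} = \frac{\sqrt{3579}}{6}$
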